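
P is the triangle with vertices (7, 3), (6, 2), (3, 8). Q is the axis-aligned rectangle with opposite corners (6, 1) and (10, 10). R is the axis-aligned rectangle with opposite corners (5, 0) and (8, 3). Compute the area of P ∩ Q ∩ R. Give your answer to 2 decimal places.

0.50

The intersection is the polygon with vertices (6,3), (7,3), (6,2).
By the shoelace formula its area is 0.50.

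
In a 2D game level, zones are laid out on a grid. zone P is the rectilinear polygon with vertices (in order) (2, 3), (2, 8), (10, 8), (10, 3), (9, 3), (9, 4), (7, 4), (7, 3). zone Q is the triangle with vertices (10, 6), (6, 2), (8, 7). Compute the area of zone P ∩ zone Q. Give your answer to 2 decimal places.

5.20

The intersection is the polygon with vertices (7,4), (7,3), (6.4,3), (8,7), (10,6), (8,4).
By the shoelace formula its area is 5.20.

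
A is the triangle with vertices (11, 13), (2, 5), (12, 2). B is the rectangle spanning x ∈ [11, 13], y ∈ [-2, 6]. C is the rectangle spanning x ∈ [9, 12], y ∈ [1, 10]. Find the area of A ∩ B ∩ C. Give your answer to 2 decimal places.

The intersection is the polygon with vertices (11,2.3), (11,6), (11.636,6), (12,2).
By the shoelace formula its area is 3.12.

3.12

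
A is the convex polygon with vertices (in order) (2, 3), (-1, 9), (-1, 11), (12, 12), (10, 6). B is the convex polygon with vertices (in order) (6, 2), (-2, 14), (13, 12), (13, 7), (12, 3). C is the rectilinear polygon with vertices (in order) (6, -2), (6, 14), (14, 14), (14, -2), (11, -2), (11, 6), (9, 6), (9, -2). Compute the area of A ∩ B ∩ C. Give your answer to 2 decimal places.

31.43

The intersection is the polygon with vertices (10,6), (9,6), (9,5.625), (6,4.5), (6,11.539), (12,12).
By the shoelace formula its area is 31.43.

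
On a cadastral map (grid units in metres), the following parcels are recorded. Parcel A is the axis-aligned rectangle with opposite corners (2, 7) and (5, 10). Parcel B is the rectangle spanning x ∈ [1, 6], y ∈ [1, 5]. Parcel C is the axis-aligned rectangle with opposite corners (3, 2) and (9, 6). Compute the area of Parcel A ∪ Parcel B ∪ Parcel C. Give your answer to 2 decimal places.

By inclusion–exclusion:
Individual areas: |Parcel A| = 9, |Parcel B| = 20, |Parcel C| = 24.
|Parcel A∩Parcel B| = 0 (no overlap).
|Parcel A∩Parcel C| = 0 (no overlap).
|Parcel B∩Parcel C|: x∈[3,6], y∈[2,5] → 3·3 = 9.
|Parcel A∩Parcel B∩Parcel C| = 0.
|Parcel A ∪ Parcel B ∪ Parcel C| = 53 − 9 + 0 = 44.00.

44.00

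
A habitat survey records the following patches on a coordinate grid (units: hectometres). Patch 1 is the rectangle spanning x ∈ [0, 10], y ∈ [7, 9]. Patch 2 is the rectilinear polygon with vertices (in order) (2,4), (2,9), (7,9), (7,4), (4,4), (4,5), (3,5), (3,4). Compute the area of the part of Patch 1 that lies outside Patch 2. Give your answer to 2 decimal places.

10.00

|Patch 1| = 20, |Patch 1∩Patch 2| = 10.
|Patch 1 ∖ Patch 2| = |Patch 1| − |Patch 1∩Patch 2| = 20 − 10 = 10.00.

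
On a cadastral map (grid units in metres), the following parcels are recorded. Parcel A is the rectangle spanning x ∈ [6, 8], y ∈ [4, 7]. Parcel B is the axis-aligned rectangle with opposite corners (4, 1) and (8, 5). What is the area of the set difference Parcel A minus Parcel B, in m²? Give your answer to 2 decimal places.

|Parcel A∩Parcel B|: x∈[6,8], y∈[4,5] → 2·1 = 2.
|Parcel A| = 6.
|Parcel A ∖ Parcel B| = |Parcel A| − |Parcel A∩Parcel B| = 6 − 2 = 4.00.

4.00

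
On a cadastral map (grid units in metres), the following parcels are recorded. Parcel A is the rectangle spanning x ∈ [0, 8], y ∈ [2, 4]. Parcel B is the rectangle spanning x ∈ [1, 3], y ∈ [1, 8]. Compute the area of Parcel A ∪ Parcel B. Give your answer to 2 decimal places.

26.00

By inclusion–exclusion:
Individual areas: |Parcel A| = 16, |Parcel B| = 14.
|Parcel A∩Parcel B|: x∈[1,3], y∈[2,4] → 2·2 = 4.
|Parcel A ∪ Parcel B| = 30 − 4 = 26.00.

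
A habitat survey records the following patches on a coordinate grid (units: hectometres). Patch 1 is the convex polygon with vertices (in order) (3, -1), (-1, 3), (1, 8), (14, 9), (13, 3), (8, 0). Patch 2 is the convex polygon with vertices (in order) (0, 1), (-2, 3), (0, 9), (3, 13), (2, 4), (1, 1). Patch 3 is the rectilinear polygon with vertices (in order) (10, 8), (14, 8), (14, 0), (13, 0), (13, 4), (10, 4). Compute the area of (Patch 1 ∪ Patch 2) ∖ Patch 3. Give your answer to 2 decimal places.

107.95

|Patch 1 ∪ Patch 2| = 122.0302.
|(Patch 1 ∪ Patch 2) ∩ Patch 3| = 14.0833.
|(Patch 1 ∪ Patch 2) ∖ Patch 3| = 122.0302 − 14.0833 = 107.95.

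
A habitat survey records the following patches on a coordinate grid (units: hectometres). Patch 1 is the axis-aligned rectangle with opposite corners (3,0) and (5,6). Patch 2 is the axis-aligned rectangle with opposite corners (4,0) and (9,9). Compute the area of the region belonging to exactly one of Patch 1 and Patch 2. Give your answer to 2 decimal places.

|Patch 1∩Patch 2|: x∈[4,5], y∈[0,6] → 1·6 = 6.
|Patch 1 △ Patch 2| = |Patch 1| + |Patch 2| − 2·|Patch 1∩Patch 2| = 12 + 45 − 12 = 45.00.

45.00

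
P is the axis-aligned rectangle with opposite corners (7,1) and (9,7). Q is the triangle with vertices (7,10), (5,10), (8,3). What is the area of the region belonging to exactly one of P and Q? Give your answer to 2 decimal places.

|P| = 12, |Q| = 7, |P∩Q| = 1.6905.
|P △ Q| = |P| + |Q| − 2·|P∩Q| = 12 + 7 − 3.381 = 15.62.

15.62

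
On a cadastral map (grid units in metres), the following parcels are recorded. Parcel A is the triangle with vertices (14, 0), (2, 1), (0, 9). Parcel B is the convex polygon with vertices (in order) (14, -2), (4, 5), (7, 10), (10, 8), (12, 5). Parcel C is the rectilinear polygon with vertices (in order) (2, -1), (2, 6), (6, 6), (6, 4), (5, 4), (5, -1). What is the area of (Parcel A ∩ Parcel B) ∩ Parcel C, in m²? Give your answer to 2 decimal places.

2.41

The region (Parcel A ∩ Parcel B) ∩ Parcel C is the polygon with vertices (4,5), (4.6,6), (4.667,6), (6,5.143), (6,4), (5.429,4).
By the shoelace formula its area is 2.41.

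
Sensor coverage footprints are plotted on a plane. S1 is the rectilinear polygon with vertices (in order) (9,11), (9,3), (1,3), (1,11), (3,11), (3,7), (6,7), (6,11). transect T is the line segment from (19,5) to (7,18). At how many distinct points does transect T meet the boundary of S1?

0

The segment lies entirely outside S1 and never meets its boundary.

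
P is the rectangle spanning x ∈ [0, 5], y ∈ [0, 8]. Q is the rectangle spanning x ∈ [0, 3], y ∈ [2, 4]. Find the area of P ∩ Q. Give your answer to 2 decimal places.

|P∩Q|: x∈[0,3], y∈[2,4] → 3·2 = 6.

6.00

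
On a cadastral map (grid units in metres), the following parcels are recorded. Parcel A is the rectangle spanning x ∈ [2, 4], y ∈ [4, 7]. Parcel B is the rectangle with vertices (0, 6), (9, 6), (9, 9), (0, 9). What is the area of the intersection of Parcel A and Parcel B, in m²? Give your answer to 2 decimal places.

2.00

|Parcel A∩Parcel B|: x∈[2,4], y∈[6,7] → 2·1 = 2.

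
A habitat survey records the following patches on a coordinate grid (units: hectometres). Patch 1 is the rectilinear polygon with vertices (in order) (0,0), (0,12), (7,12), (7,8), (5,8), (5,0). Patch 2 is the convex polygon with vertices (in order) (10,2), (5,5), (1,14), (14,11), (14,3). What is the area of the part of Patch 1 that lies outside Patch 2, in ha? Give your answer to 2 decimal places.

49.11

|Patch 1| = 68, |Patch 1∩Patch 2| = 18.8889.
|Patch 1 ∖ Patch 2| = |Patch 1| − |Patch 1∩Patch 2| = 68 − 18.8889 = 49.11.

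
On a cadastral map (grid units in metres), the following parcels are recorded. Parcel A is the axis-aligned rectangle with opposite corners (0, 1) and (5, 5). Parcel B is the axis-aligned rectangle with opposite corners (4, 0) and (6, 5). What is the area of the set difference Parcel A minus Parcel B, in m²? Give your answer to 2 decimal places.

|Parcel A∩Parcel B|: x∈[4,5], y∈[1,5] → 1·4 = 4.
|Parcel A| = 20.
|Parcel A ∖ Parcel B| = |Parcel A| − |Parcel A∩Parcel B| = 20 − 4 = 16.00.

16.00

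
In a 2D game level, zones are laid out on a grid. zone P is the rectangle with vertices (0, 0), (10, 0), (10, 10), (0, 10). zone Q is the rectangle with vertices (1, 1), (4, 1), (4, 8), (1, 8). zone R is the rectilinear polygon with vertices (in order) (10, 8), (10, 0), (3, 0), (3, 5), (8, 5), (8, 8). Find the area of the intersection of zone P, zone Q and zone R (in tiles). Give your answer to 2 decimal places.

4.00

The intersection is the polygon with vertices (4,1), (3,1), (3,5), (4,5).
By the shoelace formula its area is 4.00.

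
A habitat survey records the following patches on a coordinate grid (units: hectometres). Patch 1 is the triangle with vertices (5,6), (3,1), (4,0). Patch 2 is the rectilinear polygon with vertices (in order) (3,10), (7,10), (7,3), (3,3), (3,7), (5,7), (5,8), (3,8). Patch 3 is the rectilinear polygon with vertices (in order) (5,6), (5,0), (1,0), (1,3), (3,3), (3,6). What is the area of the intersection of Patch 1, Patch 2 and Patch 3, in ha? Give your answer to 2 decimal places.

The intersection is the polygon with vertices (4.5,3), (3.8,3), (5,6).
By the shoelace formula its area is 1.05.

1.05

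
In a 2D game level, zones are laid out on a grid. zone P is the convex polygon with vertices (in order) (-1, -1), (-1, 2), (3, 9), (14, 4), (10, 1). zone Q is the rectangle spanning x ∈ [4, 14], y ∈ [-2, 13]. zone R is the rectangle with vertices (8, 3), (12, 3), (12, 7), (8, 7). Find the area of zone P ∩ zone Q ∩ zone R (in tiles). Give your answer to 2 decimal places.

11.27

The intersection is the polygon with vertices (12,4.909), (12,3), (8,3), (8,6.727).
By the shoelace formula its area is 11.27.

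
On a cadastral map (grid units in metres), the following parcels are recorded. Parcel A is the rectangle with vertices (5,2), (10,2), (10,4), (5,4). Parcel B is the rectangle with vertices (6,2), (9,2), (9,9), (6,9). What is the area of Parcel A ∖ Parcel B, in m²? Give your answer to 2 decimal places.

4.00

|Parcel A∩Parcel B|: x∈[6,9], y∈[2,4] → 3·2 = 6.
|Parcel A| = 10.
|Parcel A ∖ Parcel B| = |Parcel A| − |Parcel A∩Parcel B| = 10 − 6 = 4.00.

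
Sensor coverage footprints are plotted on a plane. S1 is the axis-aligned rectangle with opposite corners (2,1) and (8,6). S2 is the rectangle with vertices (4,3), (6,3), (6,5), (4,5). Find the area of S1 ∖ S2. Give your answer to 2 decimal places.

26.00

|S1∩S2|: x∈[4,6], y∈[3,5] → 2·2 = 4.
|S1| = 30.
|S1 ∖ S2| = |S1| − |S1∩S2| = 30 − 4 = 26.00.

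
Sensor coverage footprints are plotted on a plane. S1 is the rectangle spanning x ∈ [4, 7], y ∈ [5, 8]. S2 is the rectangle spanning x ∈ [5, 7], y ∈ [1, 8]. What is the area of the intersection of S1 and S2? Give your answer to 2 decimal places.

|S1∩S2|: x∈[5,7], y∈[5,8] → 2·3 = 6.

6.00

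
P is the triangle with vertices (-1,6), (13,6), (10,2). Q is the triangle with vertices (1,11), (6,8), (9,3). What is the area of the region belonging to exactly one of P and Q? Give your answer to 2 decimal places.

|P| = 28, |Q| = 8, |P∩Q| = 1.8.
|P △ Q| = |P| + |Q| − 2·|P∩Q| = 28 + 8 − 3.6 = 32.40.

32.40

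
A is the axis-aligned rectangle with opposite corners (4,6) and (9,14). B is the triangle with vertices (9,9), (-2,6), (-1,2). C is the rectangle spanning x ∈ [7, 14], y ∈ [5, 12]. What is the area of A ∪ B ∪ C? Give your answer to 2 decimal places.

By inclusion–exclusion:
Individual areas: |A| = 40, |B| = 23.5, |C| = 49.
|A∩B| = 5.1623.
|A∩C|: x∈[7,9], y∈[6,12] → 2·6 = 12.
|B∩C| = 0.8545.
|A∩B∩C| = 0.8545.
|A ∪ B ∪ C| = 112.5 − 18.0169 + 0.8545 = 95.34.

95.34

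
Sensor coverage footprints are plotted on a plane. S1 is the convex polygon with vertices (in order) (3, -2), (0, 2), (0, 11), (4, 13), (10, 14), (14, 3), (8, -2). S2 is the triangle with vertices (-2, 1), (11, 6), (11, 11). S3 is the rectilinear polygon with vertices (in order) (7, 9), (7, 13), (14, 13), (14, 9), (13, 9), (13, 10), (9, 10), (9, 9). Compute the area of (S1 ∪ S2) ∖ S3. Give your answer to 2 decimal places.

|S1 ∪ S2| = 170.7847.
|(S1 ∪ S2) ∩ S3| = 13.7273.
|(S1 ∪ S2) ∖ S3| = 170.7847 − 13.7273 = 157.06.

157.06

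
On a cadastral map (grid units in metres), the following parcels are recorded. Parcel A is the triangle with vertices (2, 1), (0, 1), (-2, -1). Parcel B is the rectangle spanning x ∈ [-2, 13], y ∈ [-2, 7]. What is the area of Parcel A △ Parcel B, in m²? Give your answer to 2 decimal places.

|Parcel A| = 2, |Parcel B| = 135, |Parcel A∩Parcel B| = 2.
|Parcel A △ Parcel B| = |Parcel A| + |Parcel B| − 2·|Parcel A∩Parcel B| = 2 + 135 − 4 = 133.00.

133.00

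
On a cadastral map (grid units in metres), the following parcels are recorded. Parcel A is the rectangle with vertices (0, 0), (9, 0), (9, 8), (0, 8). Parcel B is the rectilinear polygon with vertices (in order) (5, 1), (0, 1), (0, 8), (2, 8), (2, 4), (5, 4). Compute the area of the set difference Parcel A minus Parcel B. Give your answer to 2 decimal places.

|Parcel A| = 72, |Parcel A∩Parcel B| = 23.
|Parcel A ∖ Parcel B| = |Parcel A| − |Parcel A∩Parcel B| = 72 − 23 = 49.00.

49.00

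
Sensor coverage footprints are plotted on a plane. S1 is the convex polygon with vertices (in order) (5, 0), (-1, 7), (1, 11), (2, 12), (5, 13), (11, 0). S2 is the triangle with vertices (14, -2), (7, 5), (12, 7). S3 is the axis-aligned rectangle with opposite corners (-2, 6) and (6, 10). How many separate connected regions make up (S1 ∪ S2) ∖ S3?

(S1 ∪ S2) ∖ S3 is a single connected region.

1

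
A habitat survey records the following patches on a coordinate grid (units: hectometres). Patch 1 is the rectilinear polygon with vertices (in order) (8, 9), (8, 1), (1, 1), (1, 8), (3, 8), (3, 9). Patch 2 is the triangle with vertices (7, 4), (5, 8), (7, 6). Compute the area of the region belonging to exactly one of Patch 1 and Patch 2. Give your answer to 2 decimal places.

|Patch 1| = 54, |Patch 2| = 2, |Patch 1∩Patch 2| = 2.
|Patch 1 △ Patch 2| = |Patch 1| + |Patch 2| − 2·|Patch 1∩Patch 2| = 54 + 2 − 4 = 52.00.

52.00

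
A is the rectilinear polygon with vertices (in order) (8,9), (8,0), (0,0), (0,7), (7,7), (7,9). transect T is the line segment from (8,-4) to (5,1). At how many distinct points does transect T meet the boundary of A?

The segment meets the boundary at (5.6,0).

1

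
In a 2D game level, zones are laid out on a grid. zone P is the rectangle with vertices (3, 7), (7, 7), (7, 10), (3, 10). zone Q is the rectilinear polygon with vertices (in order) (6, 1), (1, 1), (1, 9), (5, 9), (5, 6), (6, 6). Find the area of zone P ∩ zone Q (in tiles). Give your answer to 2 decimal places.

4.00

The intersection is the polygon with vertices (3,7), (3,9), (5,9), (5,7).
By the shoelace formula its area is 4.00.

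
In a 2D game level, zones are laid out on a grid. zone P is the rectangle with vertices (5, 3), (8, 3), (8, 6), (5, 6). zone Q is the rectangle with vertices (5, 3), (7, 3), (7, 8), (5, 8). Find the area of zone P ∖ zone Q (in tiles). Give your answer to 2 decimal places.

|zone P∩zone Q|: x∈[5,7], y∈[3,6] → 2·3 = 6.
|zone P| = 9.
|zone P ∖ zone Q| = |zone P| − |zone P∩zone Q| = 9 − 6 = 3.00.

3.00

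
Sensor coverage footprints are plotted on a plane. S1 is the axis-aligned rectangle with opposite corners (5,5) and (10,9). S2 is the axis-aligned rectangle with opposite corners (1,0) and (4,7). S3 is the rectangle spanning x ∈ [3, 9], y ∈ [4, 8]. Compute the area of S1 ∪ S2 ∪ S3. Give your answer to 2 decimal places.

By inclusion–exclusion:
Individual areas: |S1| = 20, |S2| = 21, |S3| = 24.
|S1∩S2| = 0 (no overlap).
|S1∩S3|: x∈[5,9], y∈[5,8] → 4·3 = 12.
|S2∩S3|: x∈[3,4], y∈[4,7] → 1·3 = 3.
|S1∩S2∩S3| = 0.
|S1 ∪ S2 ∪ S3| = 65 − 15 + 0 = 50.00.

50.00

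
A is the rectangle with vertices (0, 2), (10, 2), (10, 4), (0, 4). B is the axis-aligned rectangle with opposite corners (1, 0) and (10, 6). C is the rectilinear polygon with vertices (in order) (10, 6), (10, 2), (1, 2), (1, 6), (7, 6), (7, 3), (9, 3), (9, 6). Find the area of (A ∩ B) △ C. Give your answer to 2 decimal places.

16.00

|A ∩ B| = 18.
|(A ∩ B) ∩ C| = 16.
|(A ∩ B) △ C| = 18 + 30 − 32 = 16.00.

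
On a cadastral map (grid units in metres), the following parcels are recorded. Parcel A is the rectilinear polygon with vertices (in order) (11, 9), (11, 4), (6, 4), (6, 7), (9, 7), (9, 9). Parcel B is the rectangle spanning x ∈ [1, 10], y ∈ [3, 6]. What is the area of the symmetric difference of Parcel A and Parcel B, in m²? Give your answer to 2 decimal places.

|Parcel A| = 19, |Parcel B| = 27, |Parcel A∩Parcel B| = 8.
|Parcel A △ Parcel B| = |Parcel A| + |Parcel B| − 2·|Parcel A∩Parcel B| = 19 + 27 − 16 = 30.00.

30.00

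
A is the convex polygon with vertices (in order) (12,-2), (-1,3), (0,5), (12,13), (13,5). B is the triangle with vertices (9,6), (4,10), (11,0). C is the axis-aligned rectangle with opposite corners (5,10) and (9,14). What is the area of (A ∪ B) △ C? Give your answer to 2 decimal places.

|A ∪ B| = 113.5568.
|(A ∪ B) ∩ C| = 0.75.
|(A ∪ B) △ C| = 113.5568 + 16 − 1.5 = 128.06.

128.06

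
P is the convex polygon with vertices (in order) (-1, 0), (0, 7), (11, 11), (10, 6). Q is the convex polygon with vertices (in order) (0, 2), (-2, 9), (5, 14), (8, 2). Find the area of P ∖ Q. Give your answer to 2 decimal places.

|P| = 61, |P∩Q| = 38.8326.
|P ∖ Q| = |P| − |P∩Q| = 61 − 38.8326 = 22.17.

22.17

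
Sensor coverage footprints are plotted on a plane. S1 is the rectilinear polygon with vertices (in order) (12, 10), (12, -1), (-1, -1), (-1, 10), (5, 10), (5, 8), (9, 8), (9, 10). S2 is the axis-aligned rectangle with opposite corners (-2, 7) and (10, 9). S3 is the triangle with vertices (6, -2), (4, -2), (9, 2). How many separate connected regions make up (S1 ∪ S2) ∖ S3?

1

(S1 ∪ S2) ∖ S3 is a single connected region.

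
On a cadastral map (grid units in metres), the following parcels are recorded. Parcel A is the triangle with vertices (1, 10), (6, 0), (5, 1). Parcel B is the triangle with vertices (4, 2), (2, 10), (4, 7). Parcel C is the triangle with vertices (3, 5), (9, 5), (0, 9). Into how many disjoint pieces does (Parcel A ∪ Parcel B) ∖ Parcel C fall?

(Parcel A ∪ Parcel B) ∖ Parcel C splits into 3 disjoint pieces (area 1.1883, area 2.502, area 0.0929).

3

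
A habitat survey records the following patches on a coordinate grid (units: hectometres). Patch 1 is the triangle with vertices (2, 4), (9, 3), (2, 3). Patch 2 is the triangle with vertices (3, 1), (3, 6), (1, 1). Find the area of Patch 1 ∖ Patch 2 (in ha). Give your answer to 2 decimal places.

|Patch 1| = 3.5, |Patch 1∩Patch 2| = 0.8813.
|Patch 1 ∖ Patch 2| = |Patch 1| − |Patch 1∩Patch 2| = 3.5 − 0.8813 = 2.62.

2.62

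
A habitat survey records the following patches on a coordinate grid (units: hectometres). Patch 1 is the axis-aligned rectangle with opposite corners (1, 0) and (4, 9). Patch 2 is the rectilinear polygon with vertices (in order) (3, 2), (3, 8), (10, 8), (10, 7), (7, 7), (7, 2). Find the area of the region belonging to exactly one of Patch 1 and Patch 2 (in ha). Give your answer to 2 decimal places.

|Patch 1| = 27, |Patch 2| = 27, |Patch 1∩Patch 2| = 6.
|Patch 1 △ Patch 2| = |Patch 1| + |Patch 2| − 2·|Patch 1∩Patch 2| = 27 + 27 − 12 = 42.00.

42.00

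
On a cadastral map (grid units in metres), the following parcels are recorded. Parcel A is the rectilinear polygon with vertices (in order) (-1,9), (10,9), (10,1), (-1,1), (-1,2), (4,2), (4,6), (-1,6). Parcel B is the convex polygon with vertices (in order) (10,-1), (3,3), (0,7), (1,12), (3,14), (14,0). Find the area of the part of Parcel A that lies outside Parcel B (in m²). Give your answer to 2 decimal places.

|Parcel A| = 68, |Parcel A∩Parcel B| = 51.436.
|Parcel A ∖ Parcel B| = |Parcel A| − |Parcel A∩Parcel B| = 68 − 51.436 = 16.56.

16.56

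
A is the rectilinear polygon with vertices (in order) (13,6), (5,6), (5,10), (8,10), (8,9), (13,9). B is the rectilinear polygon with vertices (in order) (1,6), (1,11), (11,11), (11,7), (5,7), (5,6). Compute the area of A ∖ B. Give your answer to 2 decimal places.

|A| = 27, |A∩B| = 15.
|A ∖ B| = |A| − |A∩B| = 27 − 15 = 12.00.

12.00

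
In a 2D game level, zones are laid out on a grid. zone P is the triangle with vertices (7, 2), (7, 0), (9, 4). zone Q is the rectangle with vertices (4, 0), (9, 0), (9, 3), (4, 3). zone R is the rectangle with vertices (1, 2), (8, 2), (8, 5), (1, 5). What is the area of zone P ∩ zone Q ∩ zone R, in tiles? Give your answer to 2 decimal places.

The intersection is the polygon with vertices (8,3), (8,2), (7,2).
By the shoelace formula its area is 0.50.

0.50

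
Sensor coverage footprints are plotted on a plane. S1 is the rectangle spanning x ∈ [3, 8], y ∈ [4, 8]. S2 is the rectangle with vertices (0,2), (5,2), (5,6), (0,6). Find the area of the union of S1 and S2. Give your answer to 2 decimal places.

36.00

By inclusion–exclusion:
Individual areas: |S1| = 20, |S2| = 20.
|S1∩S2|: x∈[3,5], y∈[4,6] → 2·2 = 4.
|S1 ∪ S2| = 40 − 4 = 36.00.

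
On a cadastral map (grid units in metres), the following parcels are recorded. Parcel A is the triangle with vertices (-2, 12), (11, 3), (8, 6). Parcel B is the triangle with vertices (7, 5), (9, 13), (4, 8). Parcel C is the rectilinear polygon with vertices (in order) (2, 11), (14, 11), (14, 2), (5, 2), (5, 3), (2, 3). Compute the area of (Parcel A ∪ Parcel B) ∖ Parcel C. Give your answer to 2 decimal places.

2.24

|Parcel A ∪ Parcel B| = 18.7963.
|(Parcel A ∪ Parcel B) ∩ Parcel C| = 16.5579.
|(Parcel A ∪ Parcel B) ∖ Parcel C| = 18.7963 − 16.5579 = 2.24.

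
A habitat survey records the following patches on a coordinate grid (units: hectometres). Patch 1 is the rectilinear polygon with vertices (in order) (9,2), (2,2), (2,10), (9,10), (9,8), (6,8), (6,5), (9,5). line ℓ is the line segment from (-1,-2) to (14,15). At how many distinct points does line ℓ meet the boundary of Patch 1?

The segment meets the boundary at (9,9.333), (7.824,8), (6,5.933), (2.529,2).

4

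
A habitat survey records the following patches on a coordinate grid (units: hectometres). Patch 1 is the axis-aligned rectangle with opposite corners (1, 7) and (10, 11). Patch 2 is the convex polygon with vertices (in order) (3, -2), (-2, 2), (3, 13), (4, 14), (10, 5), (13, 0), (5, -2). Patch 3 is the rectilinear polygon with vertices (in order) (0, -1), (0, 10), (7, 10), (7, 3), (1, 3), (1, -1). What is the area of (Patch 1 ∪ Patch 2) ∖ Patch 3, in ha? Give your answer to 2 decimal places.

|Patch 1 ∪ Patch 2| = 139.4758.
|(Patch 1 ∪ Patch 2) ∩ Patch 3| = 49.5.
|(Patch 1 ∪ Patch 2) ∖ Patch 3| = 139.4758 − 49.5 = 89.98.

89.98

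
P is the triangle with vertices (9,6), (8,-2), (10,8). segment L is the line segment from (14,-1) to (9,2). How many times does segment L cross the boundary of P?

The segment lies entirely outside P and never meets its boundary.

0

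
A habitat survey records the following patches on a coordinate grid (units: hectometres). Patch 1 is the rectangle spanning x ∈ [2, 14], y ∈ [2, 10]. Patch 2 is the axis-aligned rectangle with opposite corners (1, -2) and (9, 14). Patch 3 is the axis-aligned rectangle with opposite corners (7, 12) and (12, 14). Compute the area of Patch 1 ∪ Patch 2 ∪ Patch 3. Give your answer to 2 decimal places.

174.00

By inclusion–exclusion:
Individual areas: |Patch 1| = 96, |Patch 2| = 128, |Patch 3| = 10.
|Patch 1∩Patch 2|: x∈[2,9], y∈[2,10] → 7·8 = 56.
|Patch 1∩Patch 3| = 0 (no overlap).
|Patch 2∩Patch 3|: x∈[7,9], y∈[12,14] → 2·2 = 4.
|Patch 1∩Patch 2∩Patch 3| = 0.
|Patch 1 ∪ Patch 2 ∪ Patch 3| = 234 − 60 + 0 = 174.00.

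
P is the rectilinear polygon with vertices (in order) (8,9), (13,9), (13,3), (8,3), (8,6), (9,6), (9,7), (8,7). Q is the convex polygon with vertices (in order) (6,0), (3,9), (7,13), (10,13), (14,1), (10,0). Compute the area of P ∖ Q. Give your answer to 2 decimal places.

4.17

|P| = 29, |P∩Q| = 24.8333.
|P ∖ Q| = |P| − |P∩Q| = 29 − 24.8333 = 4.17.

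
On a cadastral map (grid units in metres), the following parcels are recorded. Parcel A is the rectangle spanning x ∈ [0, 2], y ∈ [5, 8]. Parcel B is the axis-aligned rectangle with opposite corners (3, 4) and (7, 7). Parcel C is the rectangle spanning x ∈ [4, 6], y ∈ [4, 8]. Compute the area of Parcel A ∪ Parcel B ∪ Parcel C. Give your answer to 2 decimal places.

By inclusion–exclusion:
Individual areas: |Parcel A| = 6, |Parcel B| = 12, |Parcel C| = 8.
|Parcel A∩Parcel B| = 0 (no overlap).
|Parcel A∩Parcel C| = 0 (no overlap).
|Parcel B∩Parcel C|: x∈[4,6], y∈[4,7] → 2·3 = 6.
|Parcel A∩Parcel B∩Parcel C| = 0.
|Parcel A ∪ Parcel B ∪ Parcel C| = 26 − 6 + 0 = 20.00.

20.00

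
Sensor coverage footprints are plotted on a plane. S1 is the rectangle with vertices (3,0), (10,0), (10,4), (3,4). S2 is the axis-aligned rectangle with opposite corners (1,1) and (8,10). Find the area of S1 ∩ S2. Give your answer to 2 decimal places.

|S1∩S2|: x∈[3,8], y∈[1,4] → 5·3 = 15.

15.00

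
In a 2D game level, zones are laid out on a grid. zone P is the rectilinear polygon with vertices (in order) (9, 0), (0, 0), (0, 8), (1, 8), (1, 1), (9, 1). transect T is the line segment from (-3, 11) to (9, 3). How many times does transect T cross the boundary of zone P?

0

The segment lies entirely outside zone P and never meets its boundary.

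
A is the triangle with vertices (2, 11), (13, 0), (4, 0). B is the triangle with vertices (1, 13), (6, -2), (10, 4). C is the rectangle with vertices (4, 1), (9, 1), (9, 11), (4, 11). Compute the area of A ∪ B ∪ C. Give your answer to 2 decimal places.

78.00

By inclusion–exclusion:
Individual areas: |A| = 49.5, |B| = 45, |C| = 50.
|A∩B| = 34.
|A∩C| = 27.5.
|B∩C| = 30.25.
|A∩B∩C| = 25.25.
|A ∪ B ∪ C| = 144.5 − 91.75 + 25.25 = 78.00.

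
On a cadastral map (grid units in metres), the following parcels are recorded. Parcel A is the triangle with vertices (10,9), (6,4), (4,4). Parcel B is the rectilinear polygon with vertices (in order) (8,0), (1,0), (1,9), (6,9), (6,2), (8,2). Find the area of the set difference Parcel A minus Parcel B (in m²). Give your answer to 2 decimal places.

3.33

|Parcel A| = 5, |Parcel A∩Parcel B| = 1.6667.
|Parcel A ∖ Parcel B| = |Parcel A| − |Parcel A∩Parcel B| = 5 − 1.6667 = 3.33.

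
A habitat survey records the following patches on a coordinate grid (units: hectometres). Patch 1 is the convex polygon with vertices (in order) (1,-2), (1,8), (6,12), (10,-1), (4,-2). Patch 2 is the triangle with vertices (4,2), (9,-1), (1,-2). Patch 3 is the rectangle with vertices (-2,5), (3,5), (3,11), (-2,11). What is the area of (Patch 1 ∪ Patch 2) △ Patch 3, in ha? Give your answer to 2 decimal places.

101.80

|Patch 1 ∪ Patch 2| = 87.
|(Patch 1 ∪ Patch 2) ∩ Patch 3| = 7.6.
|(Patch 1 ∪ Patch 2) △ Patch 3| = 87 + 30 − 15.2 = 101.80.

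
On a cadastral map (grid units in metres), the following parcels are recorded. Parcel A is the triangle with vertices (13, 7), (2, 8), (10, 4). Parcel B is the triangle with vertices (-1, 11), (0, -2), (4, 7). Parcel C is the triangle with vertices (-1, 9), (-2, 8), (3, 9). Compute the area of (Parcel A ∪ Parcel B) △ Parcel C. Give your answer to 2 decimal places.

|Parcel A ∪ Parcel B| = 48.1538.
|(Parcel A ∪ Parcel B) ∩ Parcel C| = 1.2769.
|(Parcel A ∪ Parcel B) △ Parcel C| = 48.1538 + 2 − 2.5538 = 47.60.

47.60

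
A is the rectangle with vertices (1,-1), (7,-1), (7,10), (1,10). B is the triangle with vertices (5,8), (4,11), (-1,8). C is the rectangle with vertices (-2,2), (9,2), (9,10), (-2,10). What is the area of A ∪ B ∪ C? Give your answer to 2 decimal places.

By inclusion–exclusion:
Individual areas: |A| = 66, |B| = 9, |C| = 88.
|A∩B| = 6.8.
|A∩C|: x∈[1,7], y∈[2,10] → 6·8 = 48.
|B∩C| = 8.
|A∩B∩C| = 6.8.
|A ∪ B ∪ C| = 163 − 62.8 + 6.8 = 107.00.

107.00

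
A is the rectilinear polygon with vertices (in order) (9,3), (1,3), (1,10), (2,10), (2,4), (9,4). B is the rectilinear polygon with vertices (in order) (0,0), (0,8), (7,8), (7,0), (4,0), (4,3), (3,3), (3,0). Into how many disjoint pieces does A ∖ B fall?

A ∖ B splits into 2 disjoint pieces (area 2, area 2).

2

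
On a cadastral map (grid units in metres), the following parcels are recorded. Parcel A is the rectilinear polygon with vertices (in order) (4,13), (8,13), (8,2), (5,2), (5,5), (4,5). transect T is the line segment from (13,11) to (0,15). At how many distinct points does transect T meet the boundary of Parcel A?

The segment meets the boundary at (6.5,13), (8,12.538).

2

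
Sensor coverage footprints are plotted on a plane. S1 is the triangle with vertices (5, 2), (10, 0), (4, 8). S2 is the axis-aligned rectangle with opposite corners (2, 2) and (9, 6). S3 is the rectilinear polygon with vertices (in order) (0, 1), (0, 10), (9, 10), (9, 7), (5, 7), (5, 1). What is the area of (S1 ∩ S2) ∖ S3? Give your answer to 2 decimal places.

|S1 ∩ S2| = 9.3333.
|(S1 ∩ S2) ∩ S3| = 1.3333.
|(S1 ∩ S2) ∖ S3| = 9.3333 − 1.3333 = 8.00.

8.00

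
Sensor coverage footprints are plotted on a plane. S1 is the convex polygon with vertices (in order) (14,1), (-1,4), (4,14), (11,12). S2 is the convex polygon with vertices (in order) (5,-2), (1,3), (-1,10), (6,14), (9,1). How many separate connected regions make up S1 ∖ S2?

3

S1 ∖ S2 splits into 3 disjoint pieces (area 52.9908, area 2.1818, area 1.219).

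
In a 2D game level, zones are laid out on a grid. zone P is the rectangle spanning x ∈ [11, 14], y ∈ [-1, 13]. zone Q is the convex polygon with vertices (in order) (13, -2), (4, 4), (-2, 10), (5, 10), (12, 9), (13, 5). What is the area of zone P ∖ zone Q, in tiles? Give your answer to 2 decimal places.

|zone P| = 42, |zone P∩zone Q| = 17.9881.
|zone P ∖ zone Q| = |zone P| − |zone P∩zone Q| = 42 − 17.9881 = 24.01.

24.01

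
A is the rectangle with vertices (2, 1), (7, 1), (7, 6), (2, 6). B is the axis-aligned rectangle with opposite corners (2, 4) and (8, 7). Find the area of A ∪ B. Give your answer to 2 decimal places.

By inclusion–exclusion:
Individual areas: |A| = 25, |B| = 18.
|A∩B|: x∈[2,7], y∈[4,6] → 5·2 = 10.
|A ∪ B| = 43 − 10 = 33.00.

33.00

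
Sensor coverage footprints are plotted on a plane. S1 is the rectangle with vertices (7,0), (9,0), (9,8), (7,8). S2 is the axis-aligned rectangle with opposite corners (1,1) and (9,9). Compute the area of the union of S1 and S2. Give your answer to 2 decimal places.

By inclusion–exclusion:
Individual areas: |S1| = 16, |S2| = 64.
|S1∩S2|: x∈[7,9], y∈[1,8] → 2·7 = 14.
|S1 ∪ S2| = 80 − 14 = 66.00.

66.00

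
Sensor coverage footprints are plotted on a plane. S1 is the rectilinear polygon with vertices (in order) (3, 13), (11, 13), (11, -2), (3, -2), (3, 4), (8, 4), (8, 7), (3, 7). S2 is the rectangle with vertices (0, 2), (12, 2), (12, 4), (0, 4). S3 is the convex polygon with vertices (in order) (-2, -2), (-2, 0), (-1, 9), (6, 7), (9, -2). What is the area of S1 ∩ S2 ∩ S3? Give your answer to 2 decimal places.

The intersection is the polygon with vertices (3,2), (3,4), (7,4), (7.667,2).
By the shoelace formula its area is 8.67.

8.67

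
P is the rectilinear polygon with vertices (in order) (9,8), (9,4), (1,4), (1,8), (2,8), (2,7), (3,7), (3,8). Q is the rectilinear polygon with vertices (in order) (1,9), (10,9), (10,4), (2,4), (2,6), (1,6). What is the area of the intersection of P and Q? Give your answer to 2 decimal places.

29.00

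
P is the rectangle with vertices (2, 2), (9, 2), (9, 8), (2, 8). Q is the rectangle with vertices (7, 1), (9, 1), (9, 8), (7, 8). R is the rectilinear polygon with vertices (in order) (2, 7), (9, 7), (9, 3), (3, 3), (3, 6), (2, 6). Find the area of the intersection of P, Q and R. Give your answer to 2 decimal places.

8.00

The intersection is the polygon with vertices (7,7), (9,7), (9,3), (7,3).
By the shoelace formula its area is 8.00.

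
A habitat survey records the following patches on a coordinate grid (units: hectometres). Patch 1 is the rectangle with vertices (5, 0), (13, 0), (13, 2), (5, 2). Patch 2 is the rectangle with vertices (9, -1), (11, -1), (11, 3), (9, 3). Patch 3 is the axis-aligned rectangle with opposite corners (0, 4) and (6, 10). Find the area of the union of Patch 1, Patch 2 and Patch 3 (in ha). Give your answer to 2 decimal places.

56.00

By inclusion–exclusion:
Individual areas: |Patch 1| = 16, |Patch 2| = 8, |Patch 3| = 36.
|Patch 1∩Patch 2|: x∈[9,11], y∈[0,2] → 2·2 = 4.
|Patch 1∩Patch 3| = 0 (no overlap).
|Patch 2∩Patch 3| = 0 (no overlap).
|Patch 1∩Patch 2∩Patch 3| = 0.
|Patch 1 ∪ Patch 2 ∪ Patch 3| = 60 − 4 + 0 = 56.00.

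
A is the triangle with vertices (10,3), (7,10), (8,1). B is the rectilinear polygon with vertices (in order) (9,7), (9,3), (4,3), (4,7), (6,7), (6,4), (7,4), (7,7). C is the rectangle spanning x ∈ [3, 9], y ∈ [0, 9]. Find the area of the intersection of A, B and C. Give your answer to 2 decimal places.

The intersection is the polygon with vertices (9,3), (7.778,3), (7.333,7), (8.286,7), (9,5.333).
By the shoelace formula its area is 5.18.

5.18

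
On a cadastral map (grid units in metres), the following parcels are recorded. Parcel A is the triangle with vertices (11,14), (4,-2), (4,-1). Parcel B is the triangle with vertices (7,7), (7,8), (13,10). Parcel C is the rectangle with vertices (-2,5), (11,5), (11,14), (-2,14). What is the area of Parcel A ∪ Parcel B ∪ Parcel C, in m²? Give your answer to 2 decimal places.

119.65

By inclusion–exclusion:
Individual areas: |Parcel A| = 3.5, |Parcel B| = 3, |Parcel C| = 117.
|Parcel A∩Parcel B| = 0.1684.
|Parcel A∩Parcel C| = 1.1813.
|Parcel B∩Parcel C| = 2.6667.
|Parcel A∩Parcel B∩Parcel C| = 0.1684.
|Parcel A ∪ Parcel B ∪ Parcel C| = 123.5 − 4.0163 + 0.1684 = 119.65.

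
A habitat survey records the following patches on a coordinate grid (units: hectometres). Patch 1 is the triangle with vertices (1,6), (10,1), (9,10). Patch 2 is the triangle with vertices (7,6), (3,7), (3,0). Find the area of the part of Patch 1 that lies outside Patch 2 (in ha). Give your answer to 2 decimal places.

29.81

|Patch 1| = 38, |Patch 1∩Patch 2| = 8.1862.
|Patch 1 ∖ Patch 2| = |Patch 1| − |Patch 1∩Patch 2| = 38 − 8.1862 = 29.81.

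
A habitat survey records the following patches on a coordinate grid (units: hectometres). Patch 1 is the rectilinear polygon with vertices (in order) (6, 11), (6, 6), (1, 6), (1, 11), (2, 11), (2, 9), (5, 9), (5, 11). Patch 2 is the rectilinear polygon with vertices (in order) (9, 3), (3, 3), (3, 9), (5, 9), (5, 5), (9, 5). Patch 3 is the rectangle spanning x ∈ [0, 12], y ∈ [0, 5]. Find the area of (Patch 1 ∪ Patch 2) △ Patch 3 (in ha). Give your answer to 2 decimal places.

|Patch 1 ∪ Patch 2| = 33.
|(Patch 1 ∪ Patch 2) ∩ Patch 3| = 12.
|(Patch 1 ∪ Patch 2) △ Patch 3| = 33 + 60 − 24 = 69.00.

69.00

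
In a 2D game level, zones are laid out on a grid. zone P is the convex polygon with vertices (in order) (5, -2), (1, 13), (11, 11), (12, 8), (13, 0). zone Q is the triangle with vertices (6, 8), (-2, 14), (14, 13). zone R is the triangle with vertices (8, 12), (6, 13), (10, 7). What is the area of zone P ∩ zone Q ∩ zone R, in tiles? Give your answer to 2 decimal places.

The intersection is the polygon with vertices (8.174,11.565), (8.88,9.8), (8.353,9.471), (6.769,11.846).
By the shoelace formula its area is 2.03.

2.03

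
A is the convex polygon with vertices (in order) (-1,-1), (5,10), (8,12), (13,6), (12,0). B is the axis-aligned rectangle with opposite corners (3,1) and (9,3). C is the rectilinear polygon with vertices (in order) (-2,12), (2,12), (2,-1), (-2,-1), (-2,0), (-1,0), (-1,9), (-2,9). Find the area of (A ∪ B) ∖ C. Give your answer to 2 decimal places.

100.60

|A ∪ B| = 108.5.
|(A ∪ B) ∩ C| = 7.9038.
|(A ∪ B) ∖ C| = 108.5 − 7.9038 = 100.60.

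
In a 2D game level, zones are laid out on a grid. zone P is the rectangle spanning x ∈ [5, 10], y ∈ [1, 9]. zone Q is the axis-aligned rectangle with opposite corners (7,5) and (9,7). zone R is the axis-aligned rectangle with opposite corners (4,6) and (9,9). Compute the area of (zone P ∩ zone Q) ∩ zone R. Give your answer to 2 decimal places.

2.00

The region (zone P ∩ zone Q) ∩ zone R is the polygon with vertices (7,7), (9,7), (9,6), (7,6).
By the shoelace formula its area is 2.00.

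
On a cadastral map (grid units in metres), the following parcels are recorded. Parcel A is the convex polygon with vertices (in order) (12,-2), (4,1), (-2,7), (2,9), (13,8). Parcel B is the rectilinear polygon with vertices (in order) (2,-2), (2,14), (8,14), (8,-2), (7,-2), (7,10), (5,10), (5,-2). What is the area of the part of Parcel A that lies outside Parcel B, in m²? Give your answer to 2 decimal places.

|Parcel A| = 102.5, |Parcel A∩Parcel B| = 30.5909.
|Parcel A ∖ Parcel B| = |Parcel A| − |Parcel A∩Parcel B| = 102.5 − 30.5909 = 71.91.

71.91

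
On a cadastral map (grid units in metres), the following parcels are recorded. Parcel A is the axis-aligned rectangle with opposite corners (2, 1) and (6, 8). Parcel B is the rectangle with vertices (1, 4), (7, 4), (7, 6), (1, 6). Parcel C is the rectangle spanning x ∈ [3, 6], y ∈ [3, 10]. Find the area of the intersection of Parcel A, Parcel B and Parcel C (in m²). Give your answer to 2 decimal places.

6.00

The intersection is the polygon with vertices (3,4), (3,6), (6,6), (6,4).
By the shoelace formula its area is 6.00.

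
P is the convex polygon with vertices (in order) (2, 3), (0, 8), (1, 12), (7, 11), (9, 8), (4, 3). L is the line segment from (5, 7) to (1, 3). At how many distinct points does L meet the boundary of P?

The segment meets the boundary at (1.714,3.714).

1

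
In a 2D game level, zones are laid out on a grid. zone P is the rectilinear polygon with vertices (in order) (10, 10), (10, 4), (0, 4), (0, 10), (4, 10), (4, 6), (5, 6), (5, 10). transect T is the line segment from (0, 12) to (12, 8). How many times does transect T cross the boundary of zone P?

2

The segment meets the boundary at (10,8.667), (6,10).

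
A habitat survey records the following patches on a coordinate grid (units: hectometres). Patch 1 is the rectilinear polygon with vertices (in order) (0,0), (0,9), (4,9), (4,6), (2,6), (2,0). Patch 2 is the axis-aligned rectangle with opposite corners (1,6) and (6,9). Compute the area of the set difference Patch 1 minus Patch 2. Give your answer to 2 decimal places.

15.00

|Patch 1| = 24, |Patch 1∩Patch 2| = 9.
|Patch 1 ∖ Patch 2| = |Patch 1| − |Patch 1∩Patch 2| = 24 − 9 = 15.00.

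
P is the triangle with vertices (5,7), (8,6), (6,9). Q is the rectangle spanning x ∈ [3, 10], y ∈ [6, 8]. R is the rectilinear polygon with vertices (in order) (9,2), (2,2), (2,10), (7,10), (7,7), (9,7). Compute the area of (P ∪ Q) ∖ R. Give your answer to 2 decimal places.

4.00

|P ∪ Q| = 14.5833.
|(P ∪ Q) ∩ R| = 10.5833.
|(P ∪ Q) ∖ R| = 14.5833 − 10.5833 = 4.00.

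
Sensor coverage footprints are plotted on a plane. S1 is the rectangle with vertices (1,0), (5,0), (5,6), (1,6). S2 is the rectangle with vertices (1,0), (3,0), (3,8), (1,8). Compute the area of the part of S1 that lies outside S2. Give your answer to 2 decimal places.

|S1∩S2|: x∈[1,3], y∈[0,6] → 2·6 = 12.
|S1| = 24.
|S1 ∖ S2| = |S1| − |S1∩S2| = 24 − 12 = 12.00.

12.00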